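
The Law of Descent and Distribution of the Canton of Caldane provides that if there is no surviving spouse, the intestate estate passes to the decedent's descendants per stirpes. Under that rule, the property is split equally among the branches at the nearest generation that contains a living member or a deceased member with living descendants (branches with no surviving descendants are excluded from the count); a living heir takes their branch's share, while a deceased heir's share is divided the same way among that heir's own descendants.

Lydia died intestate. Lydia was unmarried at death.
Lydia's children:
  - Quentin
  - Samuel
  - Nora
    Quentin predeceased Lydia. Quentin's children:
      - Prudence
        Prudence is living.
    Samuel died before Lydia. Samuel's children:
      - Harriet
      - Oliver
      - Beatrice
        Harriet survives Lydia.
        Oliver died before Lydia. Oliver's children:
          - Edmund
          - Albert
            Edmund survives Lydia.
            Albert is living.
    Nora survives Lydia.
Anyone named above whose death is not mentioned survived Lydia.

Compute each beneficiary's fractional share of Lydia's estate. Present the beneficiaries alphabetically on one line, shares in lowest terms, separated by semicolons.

There is no surviving spouse, so the entire estate passes to Lydia's descendants per stirpes.
The estate is divided into 3 equal shares of 1/3 among Quentin, Samuel, Nora.
Quentin predeceased; the 1/3 allotted to Quentin's branch passes to Quentin's issue by representation.
Prudence is the sole taker at this level and receives the full 1/3.
Samuel predeceased; the 1/3 allotted to Samuel's branch passes to Samuel's issue by representation.
The 1/3 is divided into 3 equal shares of 1/9 among Harriet, Oliver, Beatrice.
Harriet is living and takes 1/9.
Oliver predeceased; the 1/9 allotted to Oliver's branch passes to Oliver's issue by representation.
The 1/9 is divided into 2 equal shares of 1/18 among Edmund, Albert.
Edmund is living and takes 1/18.
Albert is living and takes 1/18.
Beatrice is living and takes 1/9.
Nora is living and takes 1/3.

Albert 1/18; Beatrice 1/9; Edmund 1/18; Harriet 1/9; Nora 1/3; Prudence 1/3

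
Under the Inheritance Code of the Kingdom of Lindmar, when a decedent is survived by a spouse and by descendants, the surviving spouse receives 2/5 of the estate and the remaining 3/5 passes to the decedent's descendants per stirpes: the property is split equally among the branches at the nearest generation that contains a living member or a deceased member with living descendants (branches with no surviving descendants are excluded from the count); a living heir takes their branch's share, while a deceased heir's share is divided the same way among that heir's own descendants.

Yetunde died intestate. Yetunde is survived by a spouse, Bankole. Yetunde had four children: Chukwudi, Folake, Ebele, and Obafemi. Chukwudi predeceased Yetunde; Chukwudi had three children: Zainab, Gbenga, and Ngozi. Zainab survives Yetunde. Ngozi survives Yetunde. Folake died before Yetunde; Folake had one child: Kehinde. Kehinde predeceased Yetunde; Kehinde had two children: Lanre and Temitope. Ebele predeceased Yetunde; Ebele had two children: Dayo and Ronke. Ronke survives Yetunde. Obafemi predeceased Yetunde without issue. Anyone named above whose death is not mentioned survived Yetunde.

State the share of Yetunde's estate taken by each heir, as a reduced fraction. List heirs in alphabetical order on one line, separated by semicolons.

Bankole 2/5; Dayo 1/10; Gbenga 1/15; Lanre 1/10; Ngozi 1/15; Ronke 1/10; Temitope 1/10; Zainab 1/15

Bankole, as surviving spouse, takes 2/5.
The remaining 3/5 passes to Yetunde's descendants per stirpes.
Obafemi left no surviving issue, so that branch lapses and is disregarded.
The 3/5 is divided into 3 equal shares of 1/5 among Chukwudi, Folake, Ebele.
Chukwudi predeceased; the 1/5 allotted to Chukwudi's branch passes to Chukwudi's issue by representation.
The 1/5 is divided into 3 equal shares of 1/15 among Zainab, Gbenga, Ngozi.
Zainab is living and takes 1/15.
Gbenga is living and takes 1/15.
Ngozi is living and takes 1/15.
Folake predeceased; the 1/5 allotted to Folake's branch passes to Folake's issue by representation.
Kehinde's line is the sole branch at this level, so the full 1/5 passes to Kehinde's issue by representation.
The 1/5 is divided into 2 equal shares of 1/10 among Lanre, Temitope.
Lanre is living and takes 1/10.
Temitope is living and takes 1/10.
Ebele predeceased; the 1/5 allotted to Ebele's branch passes to Ebele's issue by representation.
The 1/5 is divided into 2 equal shares of 1/10 among Dayo, Ronke.
Dayo is living and takes 1/10.
Ronke is living and takes 1/10.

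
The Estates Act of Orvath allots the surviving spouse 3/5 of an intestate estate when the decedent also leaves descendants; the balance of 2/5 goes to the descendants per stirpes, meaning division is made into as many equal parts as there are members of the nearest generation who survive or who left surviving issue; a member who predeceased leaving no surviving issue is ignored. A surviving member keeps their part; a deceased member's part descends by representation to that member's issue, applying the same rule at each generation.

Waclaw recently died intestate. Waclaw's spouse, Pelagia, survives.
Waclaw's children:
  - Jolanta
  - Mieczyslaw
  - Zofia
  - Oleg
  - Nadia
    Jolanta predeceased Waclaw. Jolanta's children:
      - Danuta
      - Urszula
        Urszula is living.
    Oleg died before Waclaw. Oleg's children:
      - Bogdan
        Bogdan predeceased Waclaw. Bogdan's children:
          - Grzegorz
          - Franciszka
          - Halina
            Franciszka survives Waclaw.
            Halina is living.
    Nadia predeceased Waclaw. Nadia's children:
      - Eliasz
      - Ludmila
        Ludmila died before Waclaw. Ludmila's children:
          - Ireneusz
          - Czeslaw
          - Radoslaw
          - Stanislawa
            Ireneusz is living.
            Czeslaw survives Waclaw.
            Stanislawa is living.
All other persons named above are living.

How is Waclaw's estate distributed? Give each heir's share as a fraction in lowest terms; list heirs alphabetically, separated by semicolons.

Czeslaw 1/100; Danuta 1/25; Eliasz 1/25; Franciszka 2/75; Grzegorz 2/75; Halina 2/75; Ireneusz 1/100; Mieczyslaw 2/25; Pelagia 3/5; Radoslaw 1/100; Stanislawa 1/100; Urszula 1/25; Zofia 2/25

Pelagia, as surviving spouse, takes 3/5.
The remaining 2/5 passes to Waclaw's descendants per stirpes.
The 2/5 is divided into 5 equal shares of 2/25 among Jolanta, Mieczyslaw, Zofia, Oleg, Nadia.
Jolanta predeceased; the 2/25 allotted to Jolanta's branch passes to Jolanta's issue by representation.
The 2/25 is divided into 2 equal shares of 1/25 among Danuta, Urszula.
Danuta is living and takes 1/25.
Urszula is living and takes 1/25.
Mieczyslaw is living and takes 2/25.
Zofia is living and takes 2/25.
Oleg predeceased; the 2/25 allotted to Oleg's branch passes to Oleg's issue by representation.
Bogdan's line is the sole branch at this level, so the full 2/25 passes to Bogdan's issue by representation.
The 2/25 is divided into 3 equal shares of 2/75 among Grzegorz, Franciszka, Halina.
Grzegorz is living and takes 2/75.
Franciszka is living and takes 2/75.
Halina is living and takes 2/75.
Nadia predeceased; the 2/25 allotted to Nadia's branch passes to Nadia's issue by representation.
The 2/25 is divided into 2 equal shares of 1/25 among Eliasz, Ludmila.
Eliasz is living and takes 1/25.
Ludmila predeceased; the 1/25 allotted to Ludmila's branch passes to Ludmila's issue by representation.
The 1/25 is divided into 4 equal shares of 1/100 among Ireneusz, Czeslaw, Radoslaw, Stanislawa.
Ireneusz is living and takes 1/100.
Czeslaw is living and takes 1/100.
Radoslaw is living and takes 1/100.
Stanislawa is living and takes 1/100.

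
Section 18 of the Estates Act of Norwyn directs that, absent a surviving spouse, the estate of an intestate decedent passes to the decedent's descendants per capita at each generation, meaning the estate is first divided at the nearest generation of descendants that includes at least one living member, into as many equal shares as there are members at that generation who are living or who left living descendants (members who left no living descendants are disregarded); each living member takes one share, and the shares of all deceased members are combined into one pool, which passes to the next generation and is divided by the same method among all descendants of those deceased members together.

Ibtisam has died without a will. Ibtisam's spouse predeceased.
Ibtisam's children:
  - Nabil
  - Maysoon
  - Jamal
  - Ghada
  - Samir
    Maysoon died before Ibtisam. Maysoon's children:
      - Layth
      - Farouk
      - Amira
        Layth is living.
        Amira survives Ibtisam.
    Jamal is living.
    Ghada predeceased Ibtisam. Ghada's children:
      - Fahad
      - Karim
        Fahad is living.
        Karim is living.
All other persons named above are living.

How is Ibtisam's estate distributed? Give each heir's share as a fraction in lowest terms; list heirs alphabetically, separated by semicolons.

Amira 2/25; Fahad 2/25; Farouk 2/25; Jamal 1/5; Karim 2/25; Layth 2/25; Nabil 1/5; Samir 1/5

There is no surviving spouse, so the entire estate passes to Ibtisam's descendants per capita at each generation.
At generation 1 (Nabil, Maysoon, Jamal, Ghada, Samir) there are 5 shares of (1)/5 = 1/5 each.
Living: Nabil, Jamal, and Samir — each takes 1/5.
Deceased: Maysoon and Ghada. Their combined 2/5 is pooled and carried to generation 2.
At generation 2 (Layth, Farouk, Amira, Fahad, Karim) there are 5 shares of (2/5)/5 = 2/25 each.
Living: Layth, Farouk, Amira, Fahad, and Karim — each takes 2/25.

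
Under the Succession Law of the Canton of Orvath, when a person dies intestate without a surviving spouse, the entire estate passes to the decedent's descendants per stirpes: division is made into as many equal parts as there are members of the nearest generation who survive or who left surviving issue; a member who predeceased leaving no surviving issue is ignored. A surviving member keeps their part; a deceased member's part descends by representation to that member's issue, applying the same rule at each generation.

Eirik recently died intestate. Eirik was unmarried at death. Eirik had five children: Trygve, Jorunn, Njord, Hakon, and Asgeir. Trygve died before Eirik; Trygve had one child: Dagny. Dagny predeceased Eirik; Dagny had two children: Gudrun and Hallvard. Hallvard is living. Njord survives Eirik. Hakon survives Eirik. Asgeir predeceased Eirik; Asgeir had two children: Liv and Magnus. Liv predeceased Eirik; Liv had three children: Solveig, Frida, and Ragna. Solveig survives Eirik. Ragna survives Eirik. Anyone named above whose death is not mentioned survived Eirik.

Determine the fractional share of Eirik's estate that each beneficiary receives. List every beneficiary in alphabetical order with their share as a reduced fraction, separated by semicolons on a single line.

Frida 1/30; Gudrun 1/10; Hakon 1/5; Hallvard 1/10; Jorunn 1/5; Magnus 1/10; Njord 1/5; Ragna 1/30; Solveig 1/30

There is no surviving spouse, so the entire estate passes to Eirik's descendants per stirpes.
The estate is divided into 5 equal shares of 1/5 among Trygve, Jorunn, Njord, Hakon, Asgeir.
Trygve predeceased; the 1/5 allotted to Trygve's branch passes to Trygve's issue by representation.
Dagny's line is the sole branch at this level, so the full 1/5 passes to Dagny's issue by representation.
The 1/5 is divided into 2 equal shares of 1/10 among Gudrun, Hallvard.
Gudrun is living and takes 1/10.
Hallvard is living and takes 1/10.
Jorunn is living and takes 1/5.
Njord is living and takes 1/5.
Hakon is living and takes 1/5.
Asgeir predeceased; the 1/5 allotted to Asgeir's branch passes to Asgeir's issue by representation.
The 1/5 is divided into 2 equal shares of 1/10 among Liv, Magnus.
Liv predeceased; the 1/10 allotted to Liv's branch passes to Liv's issue by representation.
The 1/10 is divided into 3 equal shares of 1/30 among Solveig, Frida, Ragna.
Solveig is living and takes 1/30.
Frida is living and takes 1/30.
Ragna is living and takes 1/30.
Magnus is living and takes 1/10.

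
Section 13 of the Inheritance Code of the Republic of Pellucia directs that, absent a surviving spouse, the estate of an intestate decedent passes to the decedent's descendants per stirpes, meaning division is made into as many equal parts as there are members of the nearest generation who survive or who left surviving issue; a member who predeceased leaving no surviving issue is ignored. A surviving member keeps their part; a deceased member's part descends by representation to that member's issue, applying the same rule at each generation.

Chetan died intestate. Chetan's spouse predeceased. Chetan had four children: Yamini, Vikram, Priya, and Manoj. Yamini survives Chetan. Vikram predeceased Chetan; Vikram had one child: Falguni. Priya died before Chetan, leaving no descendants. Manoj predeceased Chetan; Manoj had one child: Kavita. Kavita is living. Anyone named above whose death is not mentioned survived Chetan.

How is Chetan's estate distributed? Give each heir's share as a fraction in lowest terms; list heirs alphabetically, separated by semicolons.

Falguni 1/3; Kavita 1/3; Yamini 1/3

There is no surviving spouse, so the entire estate passes to Chetan's descendants per stirpes.
Priya left no surviving issue, so that branch lapses and is disregarded.
The estate is divided into 3 equal shares of 1/3 among Yamini, Vikram, Manoj.
Yamini is living and takes 1/3.
Vikram predeceased; the 1/3 allotted to Vikram's branch passes to Vikram's issue by representation.
Falguni is the sole taker at this level and receives the full 1/3.
Manoj predeceased; the 1/3 allotted to Manoj's branch passes to Manoj's issue by representation.
Kavita is the sole taker at this level and receives the full 1/3.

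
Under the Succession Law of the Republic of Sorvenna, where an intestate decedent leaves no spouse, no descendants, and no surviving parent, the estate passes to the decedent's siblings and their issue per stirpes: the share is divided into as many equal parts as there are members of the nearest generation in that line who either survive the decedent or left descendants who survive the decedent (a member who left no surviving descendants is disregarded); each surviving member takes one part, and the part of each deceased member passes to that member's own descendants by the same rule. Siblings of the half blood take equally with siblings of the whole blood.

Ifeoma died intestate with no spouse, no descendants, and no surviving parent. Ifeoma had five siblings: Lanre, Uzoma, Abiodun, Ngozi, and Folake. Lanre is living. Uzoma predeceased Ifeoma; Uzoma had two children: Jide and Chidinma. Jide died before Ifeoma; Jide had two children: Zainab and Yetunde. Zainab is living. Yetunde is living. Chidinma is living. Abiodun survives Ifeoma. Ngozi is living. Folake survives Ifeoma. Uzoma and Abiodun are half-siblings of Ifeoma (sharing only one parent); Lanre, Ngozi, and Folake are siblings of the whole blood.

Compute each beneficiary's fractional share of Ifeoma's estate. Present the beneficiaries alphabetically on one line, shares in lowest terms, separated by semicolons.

Abiodun 1/5; Chidinma 1/10; Folake 1/5; Lanre 1/5; Ngozi 1/5; Yetunde 1/20; Zainab 1/20

No spouse, descendants, or parent survives, so the estate passes to Ifeoma's siblings per stirpes.
Half-blood and whole-blood siblings take equally under the stated rule.
The estate is divided into 5 equal shares of 1/5 among Lanre, Uzoma, Abiodun, Ngozi, Folake.
Lanre is living and takes 1/5.
Uzoma predeceased; the 1/5 allotted to Uzoma's branch passes to Uzoma's issue by representation.
The 1/5 is divided into 2 equal shares of 1/10 among Jide, Chidinma.
Jide predeceased; the 1/10 allotted to Jide's branch passes to Jide's issue by representation.
The 1/10 is divided into 2 equal shares of 1/20 among Zainab, Yetunde.
Zainab is living and takes 1/20.
Yetunde is living and takes 1/20.
Chidinma is living and takes 1/10.
Abiodun is living and takes 1/5.
Ngozi is living and takes 1/5.
Folake is living and takes 1/5.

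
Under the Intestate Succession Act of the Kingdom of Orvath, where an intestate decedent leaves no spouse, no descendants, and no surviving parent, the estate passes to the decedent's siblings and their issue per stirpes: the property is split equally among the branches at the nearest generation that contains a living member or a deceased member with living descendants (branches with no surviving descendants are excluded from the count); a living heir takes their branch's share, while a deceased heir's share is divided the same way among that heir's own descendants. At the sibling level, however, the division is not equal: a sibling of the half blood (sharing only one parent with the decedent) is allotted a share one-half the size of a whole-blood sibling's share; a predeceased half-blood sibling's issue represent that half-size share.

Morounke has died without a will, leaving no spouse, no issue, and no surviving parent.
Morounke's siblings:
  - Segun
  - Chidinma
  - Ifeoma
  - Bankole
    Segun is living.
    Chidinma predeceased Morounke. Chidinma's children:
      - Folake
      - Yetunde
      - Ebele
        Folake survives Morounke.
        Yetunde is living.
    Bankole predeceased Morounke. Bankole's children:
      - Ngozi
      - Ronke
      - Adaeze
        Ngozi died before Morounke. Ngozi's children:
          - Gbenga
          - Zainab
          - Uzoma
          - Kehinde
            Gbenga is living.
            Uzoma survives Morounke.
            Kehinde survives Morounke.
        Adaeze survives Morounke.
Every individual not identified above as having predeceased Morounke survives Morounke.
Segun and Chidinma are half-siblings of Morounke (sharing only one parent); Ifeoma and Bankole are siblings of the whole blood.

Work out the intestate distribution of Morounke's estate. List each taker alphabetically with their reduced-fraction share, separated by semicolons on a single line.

Adaeze 1/9; Ebele 1/18; Folake 1/18; Gbenga 1/36; Ifeoma 1/3; Kehinde 1/36; Ronke 1/9; Segun 1/6; Uzoma 1/36; Yetunde 1/18; Zainab 1/36

No spouse, descendants, or parent survives, so the estate passes to Morounke's siblings per stirpes.
Half-blood siblings count for one-half the weight of whole-blood siblings at the initial division.
Dividing 1 in proportion to weights (total weight 3): Segun (weight 1/2) → 1/6; Chidinma (weight 1/2) → 1/6; Ifeoma (weight 1) → 1/3; Bankole (weight 1) → 1/3.
Segun is living and takes 1/6.
Chidinma predeceased; the 1/6 allotted to Chidinma's branch passes to Chidinma's issue by representation.
The 1/6 is divided into 3 equal shares of 1/18 among Folake, Yetunde, Ebele.
Folake is living and takes 1/18.
Yetunde is living and takes 1/18.
Ebele is living and takes 1/18.
Ifeoma is living and takes 1/3.
Bankole predeceased; the 1/3 allotted to Bankole's branch passes to Bankole's issue by representation.
The 1/3 is divided into 3 equal shares of 1/9 among Ngozi, Ronke, Adaeze.
Ngozi predeceased; the 1/9 allotted to Ngozi's branch passes to Ngozi's issue by representation.
The 1/9 is divided into 4 equal shares of 1/36 among Gbenga, Zainab, Uzoma, Kehinde.
Gbenga is living and takes 1/36.
Zainab is living and takes 1/36.
Uzoma is living and takes 1/36.
Kehinde is living and takes 1/36.
Ronke is living and takes 1/9.
Adaeze is living and takes 1/9.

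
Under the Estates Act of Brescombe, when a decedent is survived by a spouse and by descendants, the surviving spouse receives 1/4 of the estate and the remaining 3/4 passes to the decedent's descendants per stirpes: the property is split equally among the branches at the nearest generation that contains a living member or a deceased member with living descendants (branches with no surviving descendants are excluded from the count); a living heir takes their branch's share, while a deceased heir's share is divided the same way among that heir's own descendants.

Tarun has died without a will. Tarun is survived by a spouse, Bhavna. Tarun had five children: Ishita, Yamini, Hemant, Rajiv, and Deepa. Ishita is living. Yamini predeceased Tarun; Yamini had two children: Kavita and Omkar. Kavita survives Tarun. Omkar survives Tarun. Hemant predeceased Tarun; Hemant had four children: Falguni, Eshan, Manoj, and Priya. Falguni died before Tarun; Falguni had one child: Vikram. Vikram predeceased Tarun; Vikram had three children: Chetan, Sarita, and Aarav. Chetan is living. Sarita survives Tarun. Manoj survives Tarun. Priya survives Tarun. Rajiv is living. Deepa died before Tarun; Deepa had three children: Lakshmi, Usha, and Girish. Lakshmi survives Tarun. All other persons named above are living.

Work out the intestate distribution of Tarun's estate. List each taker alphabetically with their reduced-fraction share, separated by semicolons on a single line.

Bhavna, as surviving spouse, takes 1/4.
The remaining 3/4 passes to Tarun's descendants per stirpes.
The 3/4 is divided into 5 equal shares of 3/20 among Ishita, Yamini, Hemant, Rajiv, Deepa.
Ishita is living and takes 3/20.
Yamini predeceased; the 3/20 allotted to Yamini's branch passes to Yamini's issue by representation.
The 3/20 is divided into 2 equal shares of 3/40 among Kavita, Omkar.
Kavita is living and takes 3/40.
Omkar is living and takes 3/40.
Hemant predeceased; the 3/20 allotted to Hemant's branch passes to Hemant's issue by representation.
The 3/20 is divided into 4 equal shares of 3/80 among Falguni, Eshan, Manoj, Priya.
Falguni predeceased; the 3/80 allotted to Falguni's branch passes to Falguni's issue by representation.
Vikram's line is the sole branch at this level, so the full 3/80 passes to Vikram's issue by representation.
The 3/80 is divided into 3 equal shares of 1/80 among Chetan, Sarita, Aarav.
Chetan is living and takes 1/80.
Sarita is living and takes 1/80.
Aarav is living and takes 1/80.
Eshan is living and takes 3/80.
Manoj is living and takes 3/80.
Priya is living and takes 3/80.
Rajiv is living and takes 3/20.
Deepa predeceased; the 3/20 allotted to Deepa's branch passes to Deepa's issue by representation.
The 3/20 is divided into 3 equal shares of 1/20 among Lakshmi, Usha, Girish.
Lakshmi is living and takes 1/20.
Usha is living and takes 1/20.
Girish is living and takes 1/20.

Aarav 1/80; Bhavna 1/4; Chetan 1/80; Eshan 3/80; Girish 1/20; Ishita 3/20; Kavita 3/40; Lakshmi 1/20; Manoj 3/80; Omkar 3/40; Priya 3/80; Rajiv 3/20; Sarita 1/80; Usha 1/20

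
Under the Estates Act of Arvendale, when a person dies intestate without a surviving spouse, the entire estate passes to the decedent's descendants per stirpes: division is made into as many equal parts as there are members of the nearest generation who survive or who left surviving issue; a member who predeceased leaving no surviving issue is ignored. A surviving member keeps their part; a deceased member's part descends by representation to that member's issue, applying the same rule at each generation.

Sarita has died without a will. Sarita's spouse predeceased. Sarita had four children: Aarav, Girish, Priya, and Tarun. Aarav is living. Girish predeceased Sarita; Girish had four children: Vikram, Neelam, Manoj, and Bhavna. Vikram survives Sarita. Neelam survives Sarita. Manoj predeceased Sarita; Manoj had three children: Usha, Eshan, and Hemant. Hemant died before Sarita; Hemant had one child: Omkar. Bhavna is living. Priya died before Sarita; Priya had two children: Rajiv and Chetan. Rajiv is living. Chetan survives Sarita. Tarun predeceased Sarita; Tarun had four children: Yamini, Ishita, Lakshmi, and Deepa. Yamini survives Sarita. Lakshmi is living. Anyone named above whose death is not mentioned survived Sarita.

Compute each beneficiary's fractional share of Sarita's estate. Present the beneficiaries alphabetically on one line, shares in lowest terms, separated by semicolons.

Aarav 1/4; Bhavna 1/16; Chetan 1/8; Deepa 1/16; Eshan 1/48; Ishita 1/16; Lakshmi 1/16; Neelam 1/16; Omkar 1/48; Rajiv 1/8; Usha 1/48; Vikram 1/16; Yamini 1/16

There is no surviving spouse, so the entire estate passes to Sarita's descendants per stirpes.
The estate is divided into 4 equal shares of 1/4 among Aarav, Girish, Priya, Tarun.
Aarav is living and takes 1/4.
Girish predeceased; the 1/4 allotted to Girish's branch passes to Girish's issue by representation.
The 1/4 is divided into 4 equal shares of 1/16 among Vikram, Neelam, Manoj, Bhavna.
Vikram is living and takes 1/16.
Neelam is living and takes 1/16.
Manoj predeceased; the 1/16 allotted to Manoj's branch passes to Manoj's issue by representation.
The 1/16 is divided into 3 equal shares of 1/48 among Usha, Eshan, Hemant.
Usha is living and takes 1/48.
Eshan is living and takes 1/48.
Hemant predeceased; the 1/48 allotted to Hemant's branch passes to Hemant's issue by representation.
Omkar is the sole taker at this level and receives the full 1/48.
Bhavna is living and takes 1/16.
Priya predeceased; the 1/4 allotted to Priya's branch passes to Priya's issue by representation.
The 1/4 is divided into 2 equal shares of 1/8 among Rajiv, Chetan.
Rajiv is living and takes 1/8.
Chetan is living and takes 1/8.
Tarun predeceased; the 1/4 allotted to Tarun's branch passes to Tarun's issue by representation.
The 1/4 is divided into 4 equal shares of 1/16 among Yamini, Ishita, Lakshmi, Deepa.
Yamini is living and takes 1/16.
Ishita is living and takes 1/16.
Lakshmi is living and takes 1/16.
Deepa is living and takes 1/16.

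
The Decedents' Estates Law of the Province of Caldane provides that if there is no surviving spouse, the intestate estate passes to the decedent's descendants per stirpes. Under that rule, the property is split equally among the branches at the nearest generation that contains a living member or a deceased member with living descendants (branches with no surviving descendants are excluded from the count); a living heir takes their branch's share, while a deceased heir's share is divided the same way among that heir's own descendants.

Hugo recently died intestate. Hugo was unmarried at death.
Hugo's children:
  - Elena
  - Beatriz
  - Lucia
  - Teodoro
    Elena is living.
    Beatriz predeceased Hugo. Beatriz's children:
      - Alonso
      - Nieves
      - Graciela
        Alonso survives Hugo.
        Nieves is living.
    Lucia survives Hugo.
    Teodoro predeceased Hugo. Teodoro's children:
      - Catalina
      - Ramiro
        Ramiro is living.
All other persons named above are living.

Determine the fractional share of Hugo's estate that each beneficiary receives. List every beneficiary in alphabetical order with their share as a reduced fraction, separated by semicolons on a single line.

There is no surviving spouse, so the entire estate passes to Hugo's descendants per stirpes.
The estate is divided into 4 equal shares of 1/4 among Elena, Beatriz, Lucia, Teodoro.
Elena is living and takes 1/4.
Beatriz predeceased; the 1/4 allotted to Beatriz's branch passes to Beatriz's issue by representation.
The 1/4 is divided into 3 equal shares of 1/12 among Alonso, Nieves, Graciela.
Alonso is living and takes 1/12.
Nieves is living and takes 1/12.
Graciela is living and takes 1/12.
Lucia is living and takes 1/4.
Teodoro predeceased; the 1/4 allotted to Teodoro's branch passes to Teodoro's issue by representation.
The 1/4 is divided into 2 equal shares of 1/8 among Catalina, Ramiro.
Catalina is living and takes 1/8.
Ramiro is living and takes 1/8.

Alonso 1/12; Catalina 1/8; Elena 1/4; Graciela 1/12; Lucia 1/4; Nieves 1/12; Ramiro 1/8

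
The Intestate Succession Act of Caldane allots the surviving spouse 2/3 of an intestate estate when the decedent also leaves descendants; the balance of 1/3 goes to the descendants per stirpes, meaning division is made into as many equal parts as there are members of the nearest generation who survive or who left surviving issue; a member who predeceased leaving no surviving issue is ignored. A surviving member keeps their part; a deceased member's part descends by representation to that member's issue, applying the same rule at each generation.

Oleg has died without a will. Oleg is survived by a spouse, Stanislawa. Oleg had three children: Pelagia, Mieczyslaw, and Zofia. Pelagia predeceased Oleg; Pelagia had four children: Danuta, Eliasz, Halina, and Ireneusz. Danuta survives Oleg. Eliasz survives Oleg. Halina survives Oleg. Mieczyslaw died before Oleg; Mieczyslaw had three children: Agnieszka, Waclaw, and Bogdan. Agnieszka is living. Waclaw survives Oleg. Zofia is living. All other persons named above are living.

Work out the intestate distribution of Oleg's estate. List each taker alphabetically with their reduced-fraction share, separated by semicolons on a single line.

Stanislawa, as surviving spouse, takes 2/3.
The remaining 1/3 passes to Oleg's descendants per stirpes.
The 1/3 is divided into 3 equal shares of 1/9 among Pelagia, Mieczyslaw, Zofia.
Pelagia predeceased; the 1/9 allotted to Pelagia's branch passes to Pelagia's issue by representation.
The 1/9 is divided into 4 equal shares of 1/36 among Danuta, Eliasz, Halina, Ireneusz.
Danuta is living and takes 1/36.
Eliasz is living and takes 1/36.
Halina is living and takes 1/36.
Ireneusz is living and takes 1/36.
Mieczyslaw predeceased; the 1/9 allotted to Mieczyslaw's branch passes to Mieczyslaw's issue by representation.
The 1/9 is divided into 3 equal shares of 1/27 among Agnieszka, Waclaw, Bogdan.
Agnieszka is living and takes 1/27.
Waclaw is living and takes 1/27.
Bogdan is living and takes 1/27.
Zofia is living and takes 1/9.

Agnieszka 1/27; Bogdan 1/27; Danuta 1/36; Eliasz 1/36; Halina 1/36; Ireneusz 1/36; Stanislawa 2/3; Waclaw 1/27; Zofia 1/9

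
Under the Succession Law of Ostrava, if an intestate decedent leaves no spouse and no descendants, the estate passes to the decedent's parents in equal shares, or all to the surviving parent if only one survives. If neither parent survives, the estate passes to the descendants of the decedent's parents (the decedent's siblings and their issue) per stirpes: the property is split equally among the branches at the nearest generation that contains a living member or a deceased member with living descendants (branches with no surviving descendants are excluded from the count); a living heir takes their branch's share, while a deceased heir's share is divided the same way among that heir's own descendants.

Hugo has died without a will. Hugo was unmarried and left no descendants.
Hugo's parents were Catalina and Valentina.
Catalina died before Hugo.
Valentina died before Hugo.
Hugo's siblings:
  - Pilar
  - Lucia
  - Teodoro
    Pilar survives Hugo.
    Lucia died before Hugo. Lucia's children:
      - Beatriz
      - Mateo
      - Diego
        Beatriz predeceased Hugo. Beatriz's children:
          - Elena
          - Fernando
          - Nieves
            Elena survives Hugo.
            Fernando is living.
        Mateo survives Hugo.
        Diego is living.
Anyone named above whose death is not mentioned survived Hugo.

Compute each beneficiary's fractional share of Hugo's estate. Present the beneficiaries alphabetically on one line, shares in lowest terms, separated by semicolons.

Neither parent survives and there are no descendants, so the estate passes to Hugo's siblings and their issue per stirpes.
The estate is divided into 3 equal shares of 1/3 among Pilar, Lucia, Teodoro.
Pilar is living and takes 1/3.
Lucia predeceased; the 1/3 allotted to Lucia's branch passes to Lucia's issue by representation.
The 1/3 is divided into 3 equal shares of 1/9 among Beatriz, Mateo, Diego.
Beatriz predeceased; the 1/9 allotted to Beatriz's branch passes to Beatriz's issue by representation.
The 1/9 is divided into 3 equal shares of 1/27 among Elena, Fernando, Nieves.
Elena is living and takes 1/27.
Fernando is living and takes 1/27.
Nieves is living and takes 1/27.
Mateo is living and takes 1/9.
Diego is living and takes 1/9.
Teodoro is living and takes 1/3.

Diego 1/9; Elena 1/27; Fernando 1/27; Mateo 1/9; Nieves 1/27; Pilar 1/3; Teodoro 1/3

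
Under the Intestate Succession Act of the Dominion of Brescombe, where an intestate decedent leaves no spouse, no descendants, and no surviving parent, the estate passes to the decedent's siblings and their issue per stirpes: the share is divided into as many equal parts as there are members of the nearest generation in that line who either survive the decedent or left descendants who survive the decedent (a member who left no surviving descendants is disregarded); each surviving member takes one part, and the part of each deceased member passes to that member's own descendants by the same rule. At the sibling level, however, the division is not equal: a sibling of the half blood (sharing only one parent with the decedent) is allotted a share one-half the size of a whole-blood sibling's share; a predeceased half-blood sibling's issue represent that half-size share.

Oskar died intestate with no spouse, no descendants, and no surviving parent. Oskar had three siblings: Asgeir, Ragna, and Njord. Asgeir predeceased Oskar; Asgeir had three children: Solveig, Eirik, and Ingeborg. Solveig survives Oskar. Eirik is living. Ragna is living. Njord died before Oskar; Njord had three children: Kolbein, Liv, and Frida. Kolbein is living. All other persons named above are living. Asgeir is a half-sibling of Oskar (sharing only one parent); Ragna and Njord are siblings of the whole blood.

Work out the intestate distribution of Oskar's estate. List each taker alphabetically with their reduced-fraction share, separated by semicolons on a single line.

No spouse, descendants, or parent survives, so the estate passes to Oskar's siblings per stirpes.
Half-blood siblings count for one-half the weight of whole-blood siblings at the initial division.
Dividing 1 in proportion to weights (total weight 5/2): Asgeir (weight 1/2) → 1/5; Ragna (weight 1) → 2/5; Njord (weight 1) → 2/5.
Asgeir predeceased; the 1/5 allotted to Asgeir's branch passes to Asgeir's issue by representation.
The 1/5 is divided into 3 equal shares of 1/15 among Solveig, Eirik, Ingeborg.
Solveig is living and takes 1/15.
Eirik is living and takes 1/15.
Ingeborg is living and takes 1/15.
Ragna is living and takes 2/5.
Njord predeceased; the 2/5 allotted to Njord's branch passes to Njord's issue by representation.
The 2/5 is divided into 3 equal shares of 2/15 among Kolbein, Liv, Frida.
Kolbein is living and takes 2/15.
Liv is living and takes 2/15.
Frida is living and takes 2/15.

Eirik 1/15; Frida 2/15; Ingeborg 1/15; Kolbein 2/15; Liv 2/15; Ragna 2/5; Solveig 1/15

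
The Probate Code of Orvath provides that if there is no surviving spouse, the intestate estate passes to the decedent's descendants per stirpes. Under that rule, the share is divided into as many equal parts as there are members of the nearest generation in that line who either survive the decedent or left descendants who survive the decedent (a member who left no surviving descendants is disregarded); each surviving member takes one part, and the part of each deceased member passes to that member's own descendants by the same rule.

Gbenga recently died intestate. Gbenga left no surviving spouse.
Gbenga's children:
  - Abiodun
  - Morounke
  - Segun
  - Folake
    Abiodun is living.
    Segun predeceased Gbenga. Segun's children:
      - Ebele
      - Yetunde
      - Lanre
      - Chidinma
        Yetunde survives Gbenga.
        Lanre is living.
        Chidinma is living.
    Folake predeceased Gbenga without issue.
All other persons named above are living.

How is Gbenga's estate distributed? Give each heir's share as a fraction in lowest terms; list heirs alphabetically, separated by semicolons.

Abiodun 1/3; Chidinma 1/12; Ebele 1/12; Lanre 1/12; Morounke 1/3; Yetunde 1/12

There is no surviving spouse, so the entire estate passes to Gbenga's descendants per stirpes.
Folake left no surviving issue, so that branch lapses and is disregarded.
The estate is divided into 3 equal shares of 1/3 among Abiodun, Morounke, Segun.
Abiodun is living and takes 1/3.
Morounke is living and takes 1/3.
Segun predeceased; the 1/3 allotted to Segun's branch passes to Segun's issue by representation.
The 1/3 is divided into 4 equal shares of 1/12 among Ebele, Yetunde, Lanre, Chidinma.
Ebele is living and takes 1/12.
Yetunde is living and takes 1/12.
Lanre is living and takes 1/12.
Chidinma is living and takes 1/12.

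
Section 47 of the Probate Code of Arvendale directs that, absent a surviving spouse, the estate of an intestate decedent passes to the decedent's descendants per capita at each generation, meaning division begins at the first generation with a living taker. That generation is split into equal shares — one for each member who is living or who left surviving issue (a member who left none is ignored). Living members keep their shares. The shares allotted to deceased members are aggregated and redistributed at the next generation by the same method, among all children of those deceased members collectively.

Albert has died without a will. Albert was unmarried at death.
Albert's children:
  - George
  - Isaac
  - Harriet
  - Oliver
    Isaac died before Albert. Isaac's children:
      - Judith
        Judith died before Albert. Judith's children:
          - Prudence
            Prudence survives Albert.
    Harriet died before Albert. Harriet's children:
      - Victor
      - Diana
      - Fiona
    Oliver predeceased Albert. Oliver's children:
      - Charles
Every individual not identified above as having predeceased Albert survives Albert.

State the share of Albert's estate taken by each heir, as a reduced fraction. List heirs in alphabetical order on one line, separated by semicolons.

Charles 3/20; Diana 3/20; Fiona 3/20; George 1/4; Prudence 3/20; Victor 3/20

There is no surviving spouse, so the entire estate passes to Albert's descendants per capita at each generation.
At generation 1 (George, Isaac, Harriet, Oliver) there are 4 shares of (1)/4 = 1/4 each.
Living: George — each takes 1/4.
Deceased: Isaac, Harriet, and Oliver. Their combined 3/4 is pooled and carried to generation 2.
At generation 2 (Judith, Victor, Diana, Fiona, Charles) there are 5 shares of (3/4)/5 = 3/20 each.
Living: Victor, Diana, Fiona, and Charles — each takes 3/20.
Deceased: Judith. That 3/20 share is carried to generation 3.
At generation 3 (Prudence) there are 1 shares of (3/20)/1 = 3/20 each.
Living: Prudence — each takes 3/20.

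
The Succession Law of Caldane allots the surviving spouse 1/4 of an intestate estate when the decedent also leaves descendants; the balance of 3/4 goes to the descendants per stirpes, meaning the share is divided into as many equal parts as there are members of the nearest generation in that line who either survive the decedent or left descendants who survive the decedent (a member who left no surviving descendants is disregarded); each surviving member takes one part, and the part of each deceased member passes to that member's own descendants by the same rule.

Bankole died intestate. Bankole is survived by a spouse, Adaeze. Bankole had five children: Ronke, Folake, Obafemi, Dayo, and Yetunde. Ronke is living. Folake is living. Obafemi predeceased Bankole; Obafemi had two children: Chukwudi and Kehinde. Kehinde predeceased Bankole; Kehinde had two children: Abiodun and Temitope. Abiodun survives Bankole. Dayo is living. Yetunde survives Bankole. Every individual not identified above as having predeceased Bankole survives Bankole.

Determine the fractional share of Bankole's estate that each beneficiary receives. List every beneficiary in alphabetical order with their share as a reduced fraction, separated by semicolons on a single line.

Abiodun 3/80; Adaeze 1/4; Chukwudi 3/40; Dayo 3/20; Folake 3/20; Ronke 3/20; Temitope 3/80; Yetunde 3/20

Adaeze, as surviving spouse, takes 1/4.
The remaining 3/4 passes to Bankole's descendants per stirpes.
The 3/4 is divided into 5 equal shares of 3/20 among Ronke, Folake, Obafemi, Dayo, Yetunde.
Ronke is living and takes 3/20.
Folake is living and takes 3/20.
Obafemi predeceased; the 3/20 allotted to Obafemi's branch passes to Obafemi's issue by representation.
The 3/20 is divided into 2 equal shares of 3/40 among Chukwudi, Kehinde.
Chukwudi is living and takes 3/40.
Kehinde predeceased; the 3/40 allotted to Kehinde's branch passes to Kehinde's issue by representation.
The 3/40 is divided into 2 equal shares of 3/80 among Abiodun, Temitope.
Abiodun is living and takes 3/80.
Temitope is living and takes 3/80.
Dayo is living and takes 3/20.
Yetunde is living and takes 3/20.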